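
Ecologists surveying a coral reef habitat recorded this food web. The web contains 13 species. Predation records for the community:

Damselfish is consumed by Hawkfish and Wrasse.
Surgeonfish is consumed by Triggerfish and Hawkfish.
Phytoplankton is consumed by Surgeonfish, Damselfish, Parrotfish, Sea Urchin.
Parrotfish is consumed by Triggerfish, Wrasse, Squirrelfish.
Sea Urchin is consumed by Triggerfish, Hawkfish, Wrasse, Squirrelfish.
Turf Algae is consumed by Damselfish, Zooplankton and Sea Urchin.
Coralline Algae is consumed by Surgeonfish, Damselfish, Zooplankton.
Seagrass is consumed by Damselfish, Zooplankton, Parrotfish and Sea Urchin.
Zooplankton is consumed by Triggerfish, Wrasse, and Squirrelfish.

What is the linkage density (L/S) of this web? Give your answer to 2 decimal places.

There are L = 28 links among S = 13 species.
L/S = 28/13 = 2.1538 ≈ 2.15.

L/S = 2.15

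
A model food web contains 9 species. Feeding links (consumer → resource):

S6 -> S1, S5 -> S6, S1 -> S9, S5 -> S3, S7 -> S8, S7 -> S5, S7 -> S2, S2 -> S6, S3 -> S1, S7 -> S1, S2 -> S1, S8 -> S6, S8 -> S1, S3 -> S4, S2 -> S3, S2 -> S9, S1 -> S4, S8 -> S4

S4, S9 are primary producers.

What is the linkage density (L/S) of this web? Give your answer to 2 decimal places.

L/S = 2.00

There are L = 18 links among S = 9 species.
L/S = 18/9 = 2.0000 ≈ 2.00.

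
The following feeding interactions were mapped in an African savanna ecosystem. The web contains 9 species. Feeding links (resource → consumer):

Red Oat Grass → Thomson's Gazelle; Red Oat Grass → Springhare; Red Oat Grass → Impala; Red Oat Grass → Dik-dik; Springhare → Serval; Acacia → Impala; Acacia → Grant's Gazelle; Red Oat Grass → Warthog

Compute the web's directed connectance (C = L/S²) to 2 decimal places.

C = 0.10

The web has S = 9 species and L = 8 feeding links.
C = L / S² = 8 / 81 = 0.0988 ≈ 0.10.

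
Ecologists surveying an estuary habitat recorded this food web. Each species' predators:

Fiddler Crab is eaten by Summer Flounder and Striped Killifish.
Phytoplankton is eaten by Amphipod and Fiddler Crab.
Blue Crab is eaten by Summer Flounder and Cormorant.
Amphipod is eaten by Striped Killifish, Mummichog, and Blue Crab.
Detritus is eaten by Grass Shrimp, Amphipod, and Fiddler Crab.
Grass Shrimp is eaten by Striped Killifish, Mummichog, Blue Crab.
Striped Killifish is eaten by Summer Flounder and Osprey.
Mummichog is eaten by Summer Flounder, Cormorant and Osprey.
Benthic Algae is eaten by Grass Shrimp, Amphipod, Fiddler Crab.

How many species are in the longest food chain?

4 species

One longest chain: Detritus → Amphipod → Blue Crab → Summer Flounder.
It has 4 species and 3 links.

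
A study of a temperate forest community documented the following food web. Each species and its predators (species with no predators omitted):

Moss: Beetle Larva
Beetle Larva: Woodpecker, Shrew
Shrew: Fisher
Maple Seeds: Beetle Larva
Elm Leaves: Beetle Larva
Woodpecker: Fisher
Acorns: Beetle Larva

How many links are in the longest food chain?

One longest chain: Elm Leaves → Beetle Larva → Woodpecker → Fisher.
It has 4 species and 3 links.

3 links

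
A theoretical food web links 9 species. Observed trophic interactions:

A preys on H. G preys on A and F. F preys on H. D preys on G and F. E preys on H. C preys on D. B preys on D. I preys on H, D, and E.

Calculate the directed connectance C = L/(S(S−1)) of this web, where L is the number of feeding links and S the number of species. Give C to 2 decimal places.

C = 0.17

The web has S = 9 species and L = 12 feeding links.
C = L / (S(S−1)) = 12 / 72 = 0.1667 ≈ 0.17.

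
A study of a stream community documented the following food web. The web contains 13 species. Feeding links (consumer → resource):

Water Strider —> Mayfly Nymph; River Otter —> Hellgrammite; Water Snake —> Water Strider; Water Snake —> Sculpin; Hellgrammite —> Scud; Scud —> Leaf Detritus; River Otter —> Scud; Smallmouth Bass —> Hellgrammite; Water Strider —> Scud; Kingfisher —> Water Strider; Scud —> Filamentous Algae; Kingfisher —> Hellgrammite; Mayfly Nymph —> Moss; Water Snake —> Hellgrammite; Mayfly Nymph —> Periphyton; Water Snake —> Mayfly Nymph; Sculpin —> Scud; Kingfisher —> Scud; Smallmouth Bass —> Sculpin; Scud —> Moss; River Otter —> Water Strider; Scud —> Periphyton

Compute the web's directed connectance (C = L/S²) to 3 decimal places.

The web has S = 13 species and L = 22 feeding links.
C = L / S² = 22 / 169 = 0.1302 ≈ 0.130.

C = 0.130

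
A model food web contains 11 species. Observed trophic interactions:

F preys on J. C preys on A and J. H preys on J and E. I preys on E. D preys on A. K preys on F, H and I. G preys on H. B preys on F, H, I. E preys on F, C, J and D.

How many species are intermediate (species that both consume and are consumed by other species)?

6

Intermediate species (has both prey and predators): D, F, C, E, H, I.
Count: 6.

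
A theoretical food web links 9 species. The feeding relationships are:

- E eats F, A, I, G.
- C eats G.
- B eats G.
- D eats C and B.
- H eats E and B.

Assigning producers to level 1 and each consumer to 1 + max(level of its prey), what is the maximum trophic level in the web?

3

Producers (level 1): G, F, A, I.
G → C → D gives D level 3.
No species has a prey at level 3, so no species reaches level 4.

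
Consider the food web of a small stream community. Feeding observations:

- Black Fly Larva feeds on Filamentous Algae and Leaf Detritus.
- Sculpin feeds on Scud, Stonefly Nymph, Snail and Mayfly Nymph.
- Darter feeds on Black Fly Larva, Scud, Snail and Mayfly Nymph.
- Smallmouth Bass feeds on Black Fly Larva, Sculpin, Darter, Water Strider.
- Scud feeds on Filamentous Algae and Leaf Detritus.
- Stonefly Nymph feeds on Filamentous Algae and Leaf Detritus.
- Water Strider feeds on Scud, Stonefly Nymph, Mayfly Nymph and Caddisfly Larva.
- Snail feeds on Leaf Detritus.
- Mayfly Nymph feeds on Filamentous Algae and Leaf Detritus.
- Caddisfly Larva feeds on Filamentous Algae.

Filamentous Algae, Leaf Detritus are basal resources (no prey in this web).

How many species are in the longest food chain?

4 species

One longest chain: Filamentous Algae → Caddisfly Larva → Water Strider → Smallmouth Bass.
It has 4 species and 3 links.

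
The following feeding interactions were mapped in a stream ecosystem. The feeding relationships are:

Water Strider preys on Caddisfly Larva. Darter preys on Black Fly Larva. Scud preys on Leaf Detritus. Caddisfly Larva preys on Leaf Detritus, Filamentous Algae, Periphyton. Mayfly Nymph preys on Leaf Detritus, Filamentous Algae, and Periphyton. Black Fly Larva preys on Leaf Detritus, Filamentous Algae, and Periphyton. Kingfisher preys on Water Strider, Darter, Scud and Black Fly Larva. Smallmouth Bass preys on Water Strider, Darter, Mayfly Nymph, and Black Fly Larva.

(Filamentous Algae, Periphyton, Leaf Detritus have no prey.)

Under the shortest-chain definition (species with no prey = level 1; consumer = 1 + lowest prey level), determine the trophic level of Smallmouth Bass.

Filamentous Algae has no prey (basal) → level 1.
Black Fly Larva eats Filamentous Algae → level 2.
Smallmouth Bass eats Black Fly Larva → level 3.
No prey of Smallmouth Bass is below level 2, so 3 is the minimum.

Trophic level 3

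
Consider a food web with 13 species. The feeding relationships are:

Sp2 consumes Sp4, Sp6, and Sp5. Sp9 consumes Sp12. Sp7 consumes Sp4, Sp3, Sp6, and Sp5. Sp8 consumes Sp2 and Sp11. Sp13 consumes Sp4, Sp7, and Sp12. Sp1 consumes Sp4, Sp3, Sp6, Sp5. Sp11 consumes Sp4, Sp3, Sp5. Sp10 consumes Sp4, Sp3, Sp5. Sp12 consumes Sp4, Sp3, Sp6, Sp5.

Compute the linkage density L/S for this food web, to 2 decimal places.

There are L = 27 links among S = 13 species.
L/S = 27/13 = 2.0769 ≈ 2.08.

L/S = 2.08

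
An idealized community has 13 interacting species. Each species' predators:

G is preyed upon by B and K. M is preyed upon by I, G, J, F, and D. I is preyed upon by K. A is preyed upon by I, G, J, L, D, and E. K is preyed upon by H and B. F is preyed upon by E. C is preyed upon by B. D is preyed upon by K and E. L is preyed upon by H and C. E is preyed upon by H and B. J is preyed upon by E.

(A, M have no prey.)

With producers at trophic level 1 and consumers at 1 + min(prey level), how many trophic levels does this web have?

Producers (level 1): A, M.
Following each consumer down to its lowest-level prey: A → E → B (levels 1 through 3).
All prey of B (E 2, G 2, C 3, K 3) are at level 2 or above, so B is at level 1 + 2 = 3.
Every consumer has at least one prey at level 2 or below, so none exceeds level 3.

3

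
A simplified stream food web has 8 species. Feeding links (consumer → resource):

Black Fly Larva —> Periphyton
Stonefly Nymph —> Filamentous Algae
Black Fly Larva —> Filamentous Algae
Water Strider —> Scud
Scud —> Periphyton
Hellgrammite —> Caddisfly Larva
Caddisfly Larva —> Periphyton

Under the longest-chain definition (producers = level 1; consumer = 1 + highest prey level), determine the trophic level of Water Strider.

Periphyton is a producer → level 1.
Scud eats Periphyton → level 2.
Water Strider eats Scud → level 3.

Trophic level 3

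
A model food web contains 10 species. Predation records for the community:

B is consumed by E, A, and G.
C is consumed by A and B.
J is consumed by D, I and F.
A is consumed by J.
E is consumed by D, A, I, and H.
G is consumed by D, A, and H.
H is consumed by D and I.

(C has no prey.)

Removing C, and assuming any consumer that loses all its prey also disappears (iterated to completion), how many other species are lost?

Remove C.
Round 1: B (all prey gone) → extinct.
Round 2: G (all prey gone), E (all prey gone) → extinct.
Round 3: H (all prey gone), A (all prey gone) → extinct.
Round 4: J (all prey gone) → extinct.
Round 5: D (all prey gone), I (all prey gone), F (all prey gone) → extinct.
No further losses. Total secondary extinctions: 9.

9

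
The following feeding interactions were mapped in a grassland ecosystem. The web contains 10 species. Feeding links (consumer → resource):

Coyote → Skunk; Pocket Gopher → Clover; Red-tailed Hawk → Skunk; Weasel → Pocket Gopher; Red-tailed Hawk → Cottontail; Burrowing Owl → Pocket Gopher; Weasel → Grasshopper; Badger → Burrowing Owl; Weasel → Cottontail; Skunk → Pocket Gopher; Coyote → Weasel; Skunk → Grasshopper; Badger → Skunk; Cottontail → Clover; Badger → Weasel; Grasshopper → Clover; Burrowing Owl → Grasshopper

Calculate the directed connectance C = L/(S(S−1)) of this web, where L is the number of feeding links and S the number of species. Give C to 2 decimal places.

C = 0.19

The web has S = 10 species and L = 17 feeding links.
C = L / (S(S−1)) = 17 / 90 = 0.1889 ≈ 0.19.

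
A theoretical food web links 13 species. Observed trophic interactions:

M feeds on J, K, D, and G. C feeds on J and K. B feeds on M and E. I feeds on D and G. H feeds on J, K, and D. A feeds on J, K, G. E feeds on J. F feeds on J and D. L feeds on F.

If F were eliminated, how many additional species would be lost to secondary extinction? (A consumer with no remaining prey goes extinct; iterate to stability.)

1

Remove F.
Round 1: L (all prey gone) → extinct.
No further losses. Total secondary extinctions: 1.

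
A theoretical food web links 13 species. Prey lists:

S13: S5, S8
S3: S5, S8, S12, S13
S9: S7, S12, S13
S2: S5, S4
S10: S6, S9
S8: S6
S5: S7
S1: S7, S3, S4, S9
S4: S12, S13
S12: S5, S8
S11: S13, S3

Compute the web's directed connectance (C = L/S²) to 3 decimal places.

The web has S = 13 species and L = 25 feeding links.
C = L / S² = 25 / 169 = 0.1479 ≈ 0.148.

C = 0.148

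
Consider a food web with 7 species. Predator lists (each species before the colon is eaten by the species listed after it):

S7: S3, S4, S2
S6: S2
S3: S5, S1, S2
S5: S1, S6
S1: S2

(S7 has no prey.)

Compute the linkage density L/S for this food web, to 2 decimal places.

L/S = 1.43

There are L = 10 links among S = 7 species.
L/S = 10/7 = 1.4286 ≈ 1.43.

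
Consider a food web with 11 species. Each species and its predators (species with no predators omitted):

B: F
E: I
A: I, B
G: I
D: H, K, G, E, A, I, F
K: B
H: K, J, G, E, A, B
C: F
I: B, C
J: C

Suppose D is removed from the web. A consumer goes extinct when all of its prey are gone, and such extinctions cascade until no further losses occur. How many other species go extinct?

Remove D.
Round 1: H (all prey gone) → extinct.
Round 2: K (all prey gone), J (all prey gone), G (all prey gone), E (all prey gone), A (all prey gone) → extinct.
Round 3: I (all prey gone) → extinct.
Round 4: B (all prey gone), C (all prey gone) → extinct.
Round 5: F (all prey gone) → extinct.
No further losses. Total secondary extinctions: 10.

10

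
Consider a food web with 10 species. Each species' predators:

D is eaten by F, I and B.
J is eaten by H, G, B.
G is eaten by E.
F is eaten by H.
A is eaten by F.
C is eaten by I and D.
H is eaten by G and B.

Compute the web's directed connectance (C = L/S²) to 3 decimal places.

The web has S = 10 species and L = 13 feeding links.
C = L / S² = 13 / 100 = 0.1300 ≈ 0.130.

C = 0.130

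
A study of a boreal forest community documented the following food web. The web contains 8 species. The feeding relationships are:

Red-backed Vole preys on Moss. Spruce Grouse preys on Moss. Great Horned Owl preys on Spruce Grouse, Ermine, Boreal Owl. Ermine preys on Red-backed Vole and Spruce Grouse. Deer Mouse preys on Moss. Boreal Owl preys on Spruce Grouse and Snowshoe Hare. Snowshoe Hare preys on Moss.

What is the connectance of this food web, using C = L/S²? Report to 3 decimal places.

C = 0.172

The web has S = 8 species and L = 11 feeding links.
C = L / S² = 11 / 64 = 0.1719 ≈ 0.172.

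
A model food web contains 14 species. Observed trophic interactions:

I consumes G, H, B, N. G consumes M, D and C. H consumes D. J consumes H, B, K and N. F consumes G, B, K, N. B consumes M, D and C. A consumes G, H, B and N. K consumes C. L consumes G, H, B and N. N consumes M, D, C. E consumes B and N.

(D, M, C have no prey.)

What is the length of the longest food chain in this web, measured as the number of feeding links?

One longest chain: D → N → F.
It has 3 species and 2 links.

2 links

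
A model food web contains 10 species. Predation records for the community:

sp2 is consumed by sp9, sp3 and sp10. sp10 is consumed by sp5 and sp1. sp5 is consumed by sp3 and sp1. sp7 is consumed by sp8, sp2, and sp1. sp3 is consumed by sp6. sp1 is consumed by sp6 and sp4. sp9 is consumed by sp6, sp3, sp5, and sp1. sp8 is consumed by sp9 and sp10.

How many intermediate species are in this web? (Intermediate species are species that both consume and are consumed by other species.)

Intermediate species (has both prey and predators): sp2, sp8, sp9, sp10, sp5, sp3, sp1.
Count: 7.

7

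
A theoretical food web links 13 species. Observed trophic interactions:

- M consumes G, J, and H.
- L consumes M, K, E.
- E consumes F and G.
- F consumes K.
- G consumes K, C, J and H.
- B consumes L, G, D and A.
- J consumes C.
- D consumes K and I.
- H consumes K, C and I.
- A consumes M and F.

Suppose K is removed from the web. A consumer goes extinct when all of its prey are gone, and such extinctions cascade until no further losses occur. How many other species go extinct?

1

Remove K.
Round 1: F (all prey gone) → extinct.
No further losses. Total secondary extinctions: 1.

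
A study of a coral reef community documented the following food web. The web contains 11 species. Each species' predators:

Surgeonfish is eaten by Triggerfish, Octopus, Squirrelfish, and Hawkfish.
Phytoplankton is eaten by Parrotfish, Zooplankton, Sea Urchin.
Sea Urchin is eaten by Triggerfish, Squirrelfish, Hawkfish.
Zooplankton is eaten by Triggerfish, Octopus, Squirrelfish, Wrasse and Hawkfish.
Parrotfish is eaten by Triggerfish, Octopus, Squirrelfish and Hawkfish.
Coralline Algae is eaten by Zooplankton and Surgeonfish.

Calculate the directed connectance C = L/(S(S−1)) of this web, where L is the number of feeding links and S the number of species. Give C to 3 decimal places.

C = 0.191

The web has S = 11 species and L = 21 feeding links.
C = L / (S(S−1)) = 21 / 110 = 0.1909 ≈ 0.191.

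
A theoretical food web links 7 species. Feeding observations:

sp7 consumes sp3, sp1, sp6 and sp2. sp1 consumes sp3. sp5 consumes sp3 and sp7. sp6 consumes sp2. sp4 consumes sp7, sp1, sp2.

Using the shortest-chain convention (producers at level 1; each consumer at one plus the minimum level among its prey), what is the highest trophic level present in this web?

2

Producers (level 1): sp3, sp2.
Following each consumer down to its lowest-level prey: sp3 → sp7 (levels 1 through 2).
All prey of sp7 (sp3 1, sp2 1, sp6 2, sp1 2) are at level 1 or above, so sp7 is at level 1 + 1 = 2.
Every consumer has at least one prey at level 1 or below, so none exceeds level 2.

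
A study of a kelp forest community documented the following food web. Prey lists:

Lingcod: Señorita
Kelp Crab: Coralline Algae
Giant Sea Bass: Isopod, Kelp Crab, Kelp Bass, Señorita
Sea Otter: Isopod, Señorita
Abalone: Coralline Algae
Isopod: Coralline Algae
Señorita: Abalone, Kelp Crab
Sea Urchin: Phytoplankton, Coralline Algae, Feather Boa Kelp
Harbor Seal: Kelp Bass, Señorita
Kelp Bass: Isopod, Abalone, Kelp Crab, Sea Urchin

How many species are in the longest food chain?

4 species

One longest chain: Coralline Algae → Abalone → Señorita → Lingcod.
It has 4 species and 3 links.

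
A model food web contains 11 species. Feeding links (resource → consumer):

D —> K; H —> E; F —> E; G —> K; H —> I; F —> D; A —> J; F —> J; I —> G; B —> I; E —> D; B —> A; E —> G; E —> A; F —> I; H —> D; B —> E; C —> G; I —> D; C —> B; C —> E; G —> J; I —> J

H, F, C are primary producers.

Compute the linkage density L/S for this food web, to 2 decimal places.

L/S = 2.09

There are L = 23 links among S = 11 species.
L/S = 23/11 = 2.0909 ≈ 2.09.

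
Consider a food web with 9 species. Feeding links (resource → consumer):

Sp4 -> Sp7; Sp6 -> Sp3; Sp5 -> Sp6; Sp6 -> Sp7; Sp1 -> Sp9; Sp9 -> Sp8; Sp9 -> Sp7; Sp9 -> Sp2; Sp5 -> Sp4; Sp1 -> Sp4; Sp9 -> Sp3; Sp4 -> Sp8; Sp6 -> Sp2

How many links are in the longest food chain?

2 links

One longest chain: Sp5 → Sp6 → Sp3.
It has 3 species and 2 links.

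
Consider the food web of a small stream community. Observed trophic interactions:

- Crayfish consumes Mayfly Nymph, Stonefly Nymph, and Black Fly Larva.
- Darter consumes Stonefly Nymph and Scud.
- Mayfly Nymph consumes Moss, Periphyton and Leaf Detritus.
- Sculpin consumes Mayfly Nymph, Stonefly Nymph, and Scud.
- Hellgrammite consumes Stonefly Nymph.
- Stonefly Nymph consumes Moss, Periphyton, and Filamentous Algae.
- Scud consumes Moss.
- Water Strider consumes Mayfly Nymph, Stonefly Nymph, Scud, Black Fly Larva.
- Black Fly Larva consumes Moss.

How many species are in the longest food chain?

3 species

One longest chain: Filamentous Algae → Stonefly Nymph → Hellgrammite.
It has 3 species and 2 links.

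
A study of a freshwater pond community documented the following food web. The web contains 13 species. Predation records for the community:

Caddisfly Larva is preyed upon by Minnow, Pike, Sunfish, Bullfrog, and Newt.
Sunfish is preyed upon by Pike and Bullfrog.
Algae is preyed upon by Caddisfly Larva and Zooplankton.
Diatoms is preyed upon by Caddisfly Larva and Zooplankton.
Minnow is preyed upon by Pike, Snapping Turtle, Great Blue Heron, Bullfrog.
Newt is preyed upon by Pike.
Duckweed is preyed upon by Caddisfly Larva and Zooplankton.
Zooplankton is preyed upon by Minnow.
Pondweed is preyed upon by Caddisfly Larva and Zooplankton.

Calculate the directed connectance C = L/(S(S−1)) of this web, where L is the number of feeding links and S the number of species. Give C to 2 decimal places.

C = 0.13

The web has S = 13 species and L = 21 feeding links.
C = L / (S(S−1)) = 21 / 156 = 0.1346 ≈ 0.13.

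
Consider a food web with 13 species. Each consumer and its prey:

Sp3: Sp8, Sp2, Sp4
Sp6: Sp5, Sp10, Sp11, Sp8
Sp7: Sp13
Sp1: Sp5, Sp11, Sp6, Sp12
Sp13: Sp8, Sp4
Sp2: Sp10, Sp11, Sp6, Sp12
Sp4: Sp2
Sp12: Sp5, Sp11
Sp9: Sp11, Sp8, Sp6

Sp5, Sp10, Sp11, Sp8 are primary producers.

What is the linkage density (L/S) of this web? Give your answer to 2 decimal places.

L/S = 1.85

There are L = 24 links among S = 13 species.
L/S = 24/13 = 1.8462 ≈ 1.85.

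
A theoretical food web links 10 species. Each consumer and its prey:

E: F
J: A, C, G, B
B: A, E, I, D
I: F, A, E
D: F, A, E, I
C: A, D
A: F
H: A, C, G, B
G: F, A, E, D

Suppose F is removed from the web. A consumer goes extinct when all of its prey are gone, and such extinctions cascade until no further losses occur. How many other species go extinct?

9

Remove F.
Round 1: A (all prey gone), E (all prey gone) → extinct.
Round 2: I (all prey gone) → extinct.
Round 3: D (all prey gone) → extinct.
Round 4: C (all prey gone), G (all prey gone), B (all prey gone) → extinct.
Round 5: J (all prey gone), H (all prey gone) → extinct.
No further losses. Total secondary extinctions: 9.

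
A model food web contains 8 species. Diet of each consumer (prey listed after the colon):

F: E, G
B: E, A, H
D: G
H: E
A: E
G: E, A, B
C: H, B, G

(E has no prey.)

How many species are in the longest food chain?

5 species

One longest chain: E → A → B → G → F.
It has 5 species and 4 links.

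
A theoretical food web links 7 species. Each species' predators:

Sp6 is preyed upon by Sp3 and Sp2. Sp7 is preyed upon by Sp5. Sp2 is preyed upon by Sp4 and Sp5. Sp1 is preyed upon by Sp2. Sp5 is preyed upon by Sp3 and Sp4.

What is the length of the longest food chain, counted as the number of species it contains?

4 species

One longest chain: Sp6 → Sp2 → Sp5 → Sp4.
It has 4 species and 3 links.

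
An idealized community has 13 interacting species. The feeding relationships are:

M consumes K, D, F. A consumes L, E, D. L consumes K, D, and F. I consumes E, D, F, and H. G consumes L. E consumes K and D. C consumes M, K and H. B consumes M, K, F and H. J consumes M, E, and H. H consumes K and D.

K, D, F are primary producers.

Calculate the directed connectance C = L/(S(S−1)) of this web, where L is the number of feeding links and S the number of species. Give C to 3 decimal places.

C = 0.179

The web has S = 13 species and L = 28 feeding links.
C = L / (S(S−1)) = 28 / 156 = 0.1795 ≈ 0.179.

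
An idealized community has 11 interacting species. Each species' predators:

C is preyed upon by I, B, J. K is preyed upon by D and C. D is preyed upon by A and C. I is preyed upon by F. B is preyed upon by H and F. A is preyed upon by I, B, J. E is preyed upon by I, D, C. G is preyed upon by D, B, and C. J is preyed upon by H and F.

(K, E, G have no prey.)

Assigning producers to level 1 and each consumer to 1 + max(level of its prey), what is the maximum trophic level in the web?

Producers (level 1): K, E, G.
K → D → C → J → H gives H level 5.
No species has a prey at level 5, so no species reaches level 6.

5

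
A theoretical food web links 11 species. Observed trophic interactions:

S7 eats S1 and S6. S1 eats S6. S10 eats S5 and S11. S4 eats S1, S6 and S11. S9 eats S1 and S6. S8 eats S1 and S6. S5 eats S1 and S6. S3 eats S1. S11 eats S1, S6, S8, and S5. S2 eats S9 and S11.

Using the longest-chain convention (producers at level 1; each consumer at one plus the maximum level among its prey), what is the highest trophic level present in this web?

5

Producers (level 1): S6.
S6 → S1 → S8 → S11 → S4 gives S4 level 5.
No species has a prey at level 5, so no species reaches level 6.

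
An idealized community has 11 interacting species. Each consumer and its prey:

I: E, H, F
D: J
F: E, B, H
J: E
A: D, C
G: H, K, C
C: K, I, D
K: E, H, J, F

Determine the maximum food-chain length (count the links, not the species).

4 links

One longest chain: E → J → K → C → A.
It has 5 species and 4 links.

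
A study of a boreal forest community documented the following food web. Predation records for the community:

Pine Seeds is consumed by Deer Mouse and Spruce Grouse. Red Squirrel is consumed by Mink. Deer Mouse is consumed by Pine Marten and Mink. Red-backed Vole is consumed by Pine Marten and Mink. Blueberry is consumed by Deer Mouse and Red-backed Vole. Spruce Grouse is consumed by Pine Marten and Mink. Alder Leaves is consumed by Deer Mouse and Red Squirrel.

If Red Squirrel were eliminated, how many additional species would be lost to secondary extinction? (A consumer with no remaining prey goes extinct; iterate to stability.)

0

Remove Red Squirrel.
Every predator of it retains at least one other prey: Mink still has Red-backed Vole, Spruce Grouse, Deer Mouse.
No consumer loses all prey, so no secondary extinctions occur.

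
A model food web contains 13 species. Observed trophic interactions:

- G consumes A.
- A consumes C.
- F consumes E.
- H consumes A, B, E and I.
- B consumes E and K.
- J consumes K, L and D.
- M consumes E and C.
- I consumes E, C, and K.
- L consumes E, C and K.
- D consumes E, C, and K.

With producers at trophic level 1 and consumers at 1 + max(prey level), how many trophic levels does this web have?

3

Producers (level 1): K, E, C.
K → I → H gives H level 3.
No species has a prey at level 3, so no species reaches level 4.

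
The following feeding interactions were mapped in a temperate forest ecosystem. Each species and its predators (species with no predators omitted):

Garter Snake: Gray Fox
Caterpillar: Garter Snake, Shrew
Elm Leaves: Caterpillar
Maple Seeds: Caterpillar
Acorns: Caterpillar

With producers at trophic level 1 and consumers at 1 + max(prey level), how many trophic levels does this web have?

4

Producers (level 1): Elm Leaves, Acorns, Maple Seeds.
Elm Leaves → Caterpillar → Garter Snake → Gray Fox gives Gray Fox level 4.
No species has a prey at level 4, so no species reaches level 5.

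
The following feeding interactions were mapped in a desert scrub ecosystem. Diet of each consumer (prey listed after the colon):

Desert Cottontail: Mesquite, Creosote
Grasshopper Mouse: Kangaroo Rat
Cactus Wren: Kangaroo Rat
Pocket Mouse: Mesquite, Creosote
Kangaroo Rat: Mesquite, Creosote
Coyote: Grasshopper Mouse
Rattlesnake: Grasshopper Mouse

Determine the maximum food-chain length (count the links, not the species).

3 links

One longest chain: Mesquite → Kangaroo Rat → Grasshopper Mouse → Rattlesnake.
It has 4 species and 3 links.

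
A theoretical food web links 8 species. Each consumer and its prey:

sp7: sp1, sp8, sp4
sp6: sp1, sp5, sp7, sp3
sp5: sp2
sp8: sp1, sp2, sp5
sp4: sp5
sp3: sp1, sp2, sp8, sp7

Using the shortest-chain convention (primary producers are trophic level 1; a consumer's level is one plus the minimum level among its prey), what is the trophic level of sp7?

Trophic level 2

sp1 is a producer → level 1.
sp7 eats sp1 → level 2.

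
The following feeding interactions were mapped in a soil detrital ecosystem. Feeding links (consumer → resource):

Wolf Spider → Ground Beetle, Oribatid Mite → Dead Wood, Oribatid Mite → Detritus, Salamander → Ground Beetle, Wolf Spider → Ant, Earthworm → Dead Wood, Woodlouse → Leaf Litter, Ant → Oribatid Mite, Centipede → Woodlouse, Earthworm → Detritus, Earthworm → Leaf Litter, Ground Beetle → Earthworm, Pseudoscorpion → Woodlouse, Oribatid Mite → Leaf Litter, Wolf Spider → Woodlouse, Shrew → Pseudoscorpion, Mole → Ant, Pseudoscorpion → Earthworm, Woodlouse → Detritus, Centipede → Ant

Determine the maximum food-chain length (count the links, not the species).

3 links

One longest chain: Dead Wood → Oribatid Mite → Ant → Wolf Spider.
It has 4 species and 3 links.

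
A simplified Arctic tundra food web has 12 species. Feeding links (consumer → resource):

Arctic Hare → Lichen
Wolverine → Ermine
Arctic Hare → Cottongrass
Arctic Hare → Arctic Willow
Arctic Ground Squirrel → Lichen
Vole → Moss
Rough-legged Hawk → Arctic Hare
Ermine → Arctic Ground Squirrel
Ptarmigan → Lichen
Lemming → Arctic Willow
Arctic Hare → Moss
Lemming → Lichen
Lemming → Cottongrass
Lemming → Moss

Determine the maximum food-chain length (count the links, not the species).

3 links

One longest chain: Lichen → Arctic Ground Squirrel → Ermine → Wolverine.
It has 4 species and 3 links.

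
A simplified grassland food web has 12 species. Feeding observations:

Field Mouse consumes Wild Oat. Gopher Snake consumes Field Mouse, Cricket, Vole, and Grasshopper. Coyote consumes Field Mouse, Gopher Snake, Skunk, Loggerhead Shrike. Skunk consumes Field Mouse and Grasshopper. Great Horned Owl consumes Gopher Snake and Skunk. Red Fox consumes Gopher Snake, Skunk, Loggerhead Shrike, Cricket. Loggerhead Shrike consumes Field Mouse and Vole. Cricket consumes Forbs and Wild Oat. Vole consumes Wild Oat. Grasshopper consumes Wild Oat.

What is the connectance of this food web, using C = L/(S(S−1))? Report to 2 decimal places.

The web has S = 12 species and L = 23 feeding links.
C = L / (S(S−1)) = 23 / 132 = 0.1742 ≈ 0.17.

C = 0.17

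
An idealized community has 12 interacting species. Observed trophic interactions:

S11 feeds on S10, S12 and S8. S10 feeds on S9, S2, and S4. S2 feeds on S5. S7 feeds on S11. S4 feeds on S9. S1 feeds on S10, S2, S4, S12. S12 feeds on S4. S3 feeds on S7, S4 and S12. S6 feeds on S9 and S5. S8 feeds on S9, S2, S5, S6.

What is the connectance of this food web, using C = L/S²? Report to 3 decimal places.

The web has S = 12 species and L = 23 feeding links.
C = L / S² = 23 / 144 = 0.1597 ≈ 0.160.

C = 0.160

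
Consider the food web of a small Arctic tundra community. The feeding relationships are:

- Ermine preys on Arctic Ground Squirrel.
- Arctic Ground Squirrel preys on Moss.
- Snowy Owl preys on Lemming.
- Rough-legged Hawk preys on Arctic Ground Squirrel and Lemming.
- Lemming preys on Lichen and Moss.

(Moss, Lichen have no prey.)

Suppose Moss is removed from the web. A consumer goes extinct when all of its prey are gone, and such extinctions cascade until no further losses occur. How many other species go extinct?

2

Remove Moss.
Round 1: Arctic Ground Squirrel (all prey gone) → extinct.
Round 2: Ermine (all prey gone) → extinct.
No further losses. Total secondary extinctions: 2.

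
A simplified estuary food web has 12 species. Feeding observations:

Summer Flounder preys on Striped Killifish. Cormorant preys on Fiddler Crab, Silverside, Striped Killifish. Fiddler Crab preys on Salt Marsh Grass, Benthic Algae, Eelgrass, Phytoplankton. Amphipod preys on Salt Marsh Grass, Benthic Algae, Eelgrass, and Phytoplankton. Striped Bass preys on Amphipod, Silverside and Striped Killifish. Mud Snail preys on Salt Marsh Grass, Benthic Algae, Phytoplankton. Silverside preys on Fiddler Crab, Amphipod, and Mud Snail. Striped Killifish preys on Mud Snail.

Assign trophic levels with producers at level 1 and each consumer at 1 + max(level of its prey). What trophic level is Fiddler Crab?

Trophic level 2

Eelgrass is a producer → level 1.
Fiddler Crab eats Eelgrass (level 1); other prey at levels: Phytoplankton 1, Benthic Algae 1, Salt Marsh Grass 1 → level 2.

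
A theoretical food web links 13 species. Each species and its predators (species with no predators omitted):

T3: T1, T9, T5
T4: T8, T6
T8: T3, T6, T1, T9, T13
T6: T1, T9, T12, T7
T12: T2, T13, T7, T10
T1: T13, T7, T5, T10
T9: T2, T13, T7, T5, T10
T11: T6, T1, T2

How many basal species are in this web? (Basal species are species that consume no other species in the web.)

Basal species (no prey listed): T11, T4.
Count: 2.

2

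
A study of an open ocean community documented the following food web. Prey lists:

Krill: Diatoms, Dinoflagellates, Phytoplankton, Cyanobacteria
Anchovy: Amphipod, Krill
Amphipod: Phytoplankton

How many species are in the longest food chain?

3 species

One longest chain: Phytoplankton → Amphipod → Anchovy.
It has 3 species and 2 links.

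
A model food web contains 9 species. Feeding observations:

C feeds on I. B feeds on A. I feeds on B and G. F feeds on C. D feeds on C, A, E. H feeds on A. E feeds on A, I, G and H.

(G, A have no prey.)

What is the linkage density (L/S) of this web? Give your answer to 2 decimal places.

There are L = 13 links among S = 9 species.
L/S = 13/9 = 1.4444 ≈ 1.44.

L/S = 1.44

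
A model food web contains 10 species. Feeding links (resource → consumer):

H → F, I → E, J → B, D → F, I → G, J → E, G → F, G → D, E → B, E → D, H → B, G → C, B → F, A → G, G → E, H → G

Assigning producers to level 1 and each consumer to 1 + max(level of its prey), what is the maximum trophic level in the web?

Producers (level 1): A, I, J, H.
A → G → E → B → F gives F level 5.
No species has a prey at level 5, so no species reaches level 6.

5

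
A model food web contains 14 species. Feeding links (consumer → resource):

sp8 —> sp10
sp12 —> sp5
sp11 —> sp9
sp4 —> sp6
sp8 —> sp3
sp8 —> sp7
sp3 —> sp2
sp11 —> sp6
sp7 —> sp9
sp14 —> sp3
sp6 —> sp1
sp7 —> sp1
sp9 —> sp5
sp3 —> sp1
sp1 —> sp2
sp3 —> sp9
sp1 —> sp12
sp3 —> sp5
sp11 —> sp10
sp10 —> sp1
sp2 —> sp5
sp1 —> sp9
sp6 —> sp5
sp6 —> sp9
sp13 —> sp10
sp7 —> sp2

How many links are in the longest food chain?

One longest chain: sp5 → sp12 → sp1 → sp3 → sp14.
It has 5 species and 4 links.

4 links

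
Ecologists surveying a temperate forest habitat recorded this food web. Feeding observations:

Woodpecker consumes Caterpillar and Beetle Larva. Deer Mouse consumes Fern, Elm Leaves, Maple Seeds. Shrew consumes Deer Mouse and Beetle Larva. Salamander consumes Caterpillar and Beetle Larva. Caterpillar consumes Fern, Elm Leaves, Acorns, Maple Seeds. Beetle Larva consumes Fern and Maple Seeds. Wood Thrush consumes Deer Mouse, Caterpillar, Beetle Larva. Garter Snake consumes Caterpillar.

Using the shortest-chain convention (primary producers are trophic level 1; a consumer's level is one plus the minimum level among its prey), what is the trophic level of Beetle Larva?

Maple Seeds is a producer → level 1.
Beetle Larva eats Maple Seeds → level 2.

Trophic level 2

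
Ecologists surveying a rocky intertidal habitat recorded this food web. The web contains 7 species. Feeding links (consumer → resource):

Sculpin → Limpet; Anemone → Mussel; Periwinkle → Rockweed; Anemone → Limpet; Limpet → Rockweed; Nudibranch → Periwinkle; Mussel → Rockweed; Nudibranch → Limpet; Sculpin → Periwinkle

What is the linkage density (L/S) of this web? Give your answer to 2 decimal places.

L/S = 1.29

There are L = 9 links among S = 7 species.
L/S = 9/7 = 1.2857 ≈ 1.29.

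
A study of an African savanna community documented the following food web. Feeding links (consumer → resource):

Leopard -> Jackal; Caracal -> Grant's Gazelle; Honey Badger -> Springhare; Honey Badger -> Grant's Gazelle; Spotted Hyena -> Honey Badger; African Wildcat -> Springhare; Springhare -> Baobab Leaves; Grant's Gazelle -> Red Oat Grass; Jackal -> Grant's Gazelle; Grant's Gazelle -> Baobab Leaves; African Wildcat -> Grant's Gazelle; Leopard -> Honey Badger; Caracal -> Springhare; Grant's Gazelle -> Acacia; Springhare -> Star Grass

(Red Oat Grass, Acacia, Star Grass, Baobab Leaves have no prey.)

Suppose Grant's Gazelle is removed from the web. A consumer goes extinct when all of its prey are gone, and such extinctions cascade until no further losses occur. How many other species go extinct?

Remove Grant's Gazelle.
Round 1: Jackal (all prey gone) → extinct.
No further losses. Total secondary extinctions: 1.

1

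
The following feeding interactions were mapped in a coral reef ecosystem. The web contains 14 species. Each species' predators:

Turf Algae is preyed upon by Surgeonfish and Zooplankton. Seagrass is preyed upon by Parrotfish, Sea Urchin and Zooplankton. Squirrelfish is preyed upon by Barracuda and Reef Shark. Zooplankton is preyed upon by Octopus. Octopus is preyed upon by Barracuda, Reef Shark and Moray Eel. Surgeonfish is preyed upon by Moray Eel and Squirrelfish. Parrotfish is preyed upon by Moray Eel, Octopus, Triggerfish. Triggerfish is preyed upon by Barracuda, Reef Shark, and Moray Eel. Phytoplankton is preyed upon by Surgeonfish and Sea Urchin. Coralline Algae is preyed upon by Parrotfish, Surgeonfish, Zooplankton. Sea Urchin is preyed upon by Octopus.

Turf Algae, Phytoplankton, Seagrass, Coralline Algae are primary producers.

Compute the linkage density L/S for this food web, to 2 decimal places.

There are L = 25 links among S = 14 species.
L/S = 25/14 = 1.7857 ≈ 1.79.

L/S = 1.79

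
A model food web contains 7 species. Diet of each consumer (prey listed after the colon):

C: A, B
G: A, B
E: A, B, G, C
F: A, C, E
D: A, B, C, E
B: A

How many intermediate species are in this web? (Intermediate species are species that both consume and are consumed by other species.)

Intermediate species (has both prey and predators): B, G, C, E.
Count: 4.

4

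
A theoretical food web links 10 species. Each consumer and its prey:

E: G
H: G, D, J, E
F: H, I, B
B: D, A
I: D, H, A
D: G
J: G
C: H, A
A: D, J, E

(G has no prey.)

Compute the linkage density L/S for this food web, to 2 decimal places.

L/S = 2.00

There are L = 20 links among S = 10 species.
L/S = 20/10 = 2.0000 ≈ 2.00.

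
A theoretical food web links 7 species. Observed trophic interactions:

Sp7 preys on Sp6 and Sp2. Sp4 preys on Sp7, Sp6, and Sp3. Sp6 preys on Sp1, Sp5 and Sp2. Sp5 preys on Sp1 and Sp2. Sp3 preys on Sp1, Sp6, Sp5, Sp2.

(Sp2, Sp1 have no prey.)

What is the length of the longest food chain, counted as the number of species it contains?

5 species

One longest chain: Sp2 → Sp5 → Sp6 → Sp3 → Sp4.
It has 5 species and 4 links.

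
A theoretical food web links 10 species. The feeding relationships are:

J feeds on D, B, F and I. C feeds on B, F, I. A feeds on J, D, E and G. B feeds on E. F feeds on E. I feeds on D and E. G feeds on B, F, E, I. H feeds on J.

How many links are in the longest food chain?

3 links

One longest chain: E → F → J → H.
It has 4 species and 3 links.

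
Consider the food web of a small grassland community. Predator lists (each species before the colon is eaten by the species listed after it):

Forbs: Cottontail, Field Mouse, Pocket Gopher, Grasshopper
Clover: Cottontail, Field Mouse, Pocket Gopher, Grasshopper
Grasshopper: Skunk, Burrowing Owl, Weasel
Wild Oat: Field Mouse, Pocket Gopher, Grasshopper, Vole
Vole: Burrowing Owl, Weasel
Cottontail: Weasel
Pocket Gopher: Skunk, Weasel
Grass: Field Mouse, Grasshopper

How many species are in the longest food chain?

One longest chain: Wild Oat → Pocket Gopher → Skunk.
It has 3 species and 2 links.

3 species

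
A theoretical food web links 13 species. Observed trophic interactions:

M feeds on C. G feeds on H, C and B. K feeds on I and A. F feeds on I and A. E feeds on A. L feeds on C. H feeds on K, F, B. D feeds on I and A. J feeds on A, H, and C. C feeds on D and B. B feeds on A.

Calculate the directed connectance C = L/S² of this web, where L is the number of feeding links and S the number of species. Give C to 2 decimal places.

The web has S = 13 species and L = 21 feeding links.
C = L / S² = 21 / 169 = 0.1243 ≈ 0.12.

C = 0.12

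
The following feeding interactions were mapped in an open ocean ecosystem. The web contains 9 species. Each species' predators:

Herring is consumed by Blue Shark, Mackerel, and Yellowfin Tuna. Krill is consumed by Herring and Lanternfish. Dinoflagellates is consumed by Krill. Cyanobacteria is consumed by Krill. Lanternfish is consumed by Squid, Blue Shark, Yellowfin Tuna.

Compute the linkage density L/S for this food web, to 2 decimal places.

L/S = 1.11

There are L = 10 links among S = 9 species.
L/S = 10/9 = 1.1111 ≈ 1.11.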